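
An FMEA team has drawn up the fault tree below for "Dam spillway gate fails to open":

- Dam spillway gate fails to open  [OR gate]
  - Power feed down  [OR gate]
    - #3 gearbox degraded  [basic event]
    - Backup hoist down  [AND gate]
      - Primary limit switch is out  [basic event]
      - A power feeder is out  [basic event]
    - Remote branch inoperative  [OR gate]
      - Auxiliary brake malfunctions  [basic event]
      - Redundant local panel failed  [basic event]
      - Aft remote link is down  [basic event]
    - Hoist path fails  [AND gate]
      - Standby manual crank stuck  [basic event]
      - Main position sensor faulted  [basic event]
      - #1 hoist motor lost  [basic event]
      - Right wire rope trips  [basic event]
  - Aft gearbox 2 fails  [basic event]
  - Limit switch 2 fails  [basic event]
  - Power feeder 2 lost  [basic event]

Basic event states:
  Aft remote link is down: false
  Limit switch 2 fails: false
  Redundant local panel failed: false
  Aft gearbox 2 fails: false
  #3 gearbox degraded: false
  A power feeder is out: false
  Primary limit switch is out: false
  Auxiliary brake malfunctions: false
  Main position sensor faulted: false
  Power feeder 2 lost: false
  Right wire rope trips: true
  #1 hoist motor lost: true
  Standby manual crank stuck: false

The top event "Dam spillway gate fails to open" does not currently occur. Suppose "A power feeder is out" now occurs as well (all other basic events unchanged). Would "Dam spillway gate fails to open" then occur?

No

Counterfactual: set "A power feeder is out" to occurred.
Backup hoist down [AND]: Primary limit switch is out=not, A power feeder is out=occurs → not all inputs occur → does not occur.
Remote branch inoperative [OR]: Auxiliary brake malfunctions=not, Redundant local panel failed=not, Aft remote link is down=not → no input occurs → does not occur.
Hoist path fails [AND]: Standby manual crank stuck=not, Main position sensor faulted=not, #1 hoist motor lost=occurs, Right wire rope trips=occurs → not all inputs occur → does not occur.
Power feed down [OR]: #3 gearbox degraded=not, Backup hoist down=not, Remote branch inoperative=not, Hoist path fails=not → no input occurs → does not occur.
Dam spillway gate fails to open [OR]: Power feed down=not, Aft gearbox 2 fails=not, Limit switch 2 fails=not, Power feeder 2 lost=not → no input occurs → does not occur.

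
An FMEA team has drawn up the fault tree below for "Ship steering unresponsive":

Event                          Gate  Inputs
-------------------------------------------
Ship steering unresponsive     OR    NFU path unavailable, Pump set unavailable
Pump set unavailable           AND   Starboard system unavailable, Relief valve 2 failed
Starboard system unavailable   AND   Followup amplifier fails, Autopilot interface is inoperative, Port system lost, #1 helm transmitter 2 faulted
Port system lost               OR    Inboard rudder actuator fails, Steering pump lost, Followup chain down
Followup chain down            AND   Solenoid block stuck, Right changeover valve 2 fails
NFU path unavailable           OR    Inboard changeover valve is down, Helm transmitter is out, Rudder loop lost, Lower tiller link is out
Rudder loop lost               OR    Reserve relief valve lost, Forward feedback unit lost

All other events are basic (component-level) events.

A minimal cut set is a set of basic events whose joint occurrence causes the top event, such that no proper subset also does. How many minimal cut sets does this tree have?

8

Rudder loop lost [OR]: union of children's cut sets → 2 cut set(s).
NFU path unavailable [OR]: union of children's cut sets → 5 cut set(s).
Followup chain down [AND]: one cut set from each child combined → 1 × 1 = 1 cut set(s).
Port system lost [OR]: union of children's cut sets → 3 cut set(s).
Starboard system unavailable [AND]: one cut set from each child combined → 1 × 1 × 3 × 1 = 3 cut set(s).
Pump set unavailable [AND]: one cut set from each child combined → 3 × 1 = 3 cut set(s).
Ship steering unresponsive [OR]: union of children's cut sets → 8 cut set(s).
Minimal cut sets: {Inboard changeover valve is down}; {Helm transmitter is out}; {Reserve relief valve lost}; {Forward feedback unit lost}; {Lower tiller link is out}; {#1 helm transmitter 2 faulted, Autopilot interface is inoperative, Followup amplifier fails, Inboard rudder actuator fails, Relief valve 2 failed}; {#1 helm transmitter 2 faulted, Autopilot interface is inoperative, Followup amplifier fails, Relief valve 2 failed, Steering pump lost}; {#1 helm transmitter 2 faulted, Autopilot interface is inoperative, Followup amplifier fails, Relief valve 2 failed, Right changeover valve 2 fails, Solenoid block stuck}.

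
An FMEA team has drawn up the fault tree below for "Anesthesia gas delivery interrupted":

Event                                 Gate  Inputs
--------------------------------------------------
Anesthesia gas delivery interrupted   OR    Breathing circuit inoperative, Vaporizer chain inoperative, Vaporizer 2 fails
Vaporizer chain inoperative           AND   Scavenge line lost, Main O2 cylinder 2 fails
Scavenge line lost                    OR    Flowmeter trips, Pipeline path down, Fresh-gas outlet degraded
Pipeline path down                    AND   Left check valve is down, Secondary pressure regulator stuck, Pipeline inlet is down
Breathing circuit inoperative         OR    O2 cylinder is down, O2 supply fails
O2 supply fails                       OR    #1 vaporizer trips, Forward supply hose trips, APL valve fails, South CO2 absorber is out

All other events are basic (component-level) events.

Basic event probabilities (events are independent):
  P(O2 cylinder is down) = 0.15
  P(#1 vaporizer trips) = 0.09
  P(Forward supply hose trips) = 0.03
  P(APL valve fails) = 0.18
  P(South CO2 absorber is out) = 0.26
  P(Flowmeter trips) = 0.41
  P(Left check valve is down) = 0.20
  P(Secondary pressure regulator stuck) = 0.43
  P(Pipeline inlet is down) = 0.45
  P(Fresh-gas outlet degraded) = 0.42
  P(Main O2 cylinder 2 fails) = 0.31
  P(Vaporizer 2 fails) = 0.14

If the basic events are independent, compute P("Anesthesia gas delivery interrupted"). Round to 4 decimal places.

0.6899

P(O2 supply fails) [OR] = 1 − (1−0.09) × (1−0.03) × (1−0.18) × (1−0.26) = 0.464378
P(Breathing circuit inoperative) [OR] = 1 − (1−0.15) × (1−0.464378) = 0.544721
P(Pipeline path down) [AND] = 0.20 × 0.43 × 0.45 = 0.038700
P(Scavenge line lost) [OR] = 1 − (1−0.41) × (1−0.038700) × (1−0.42) = 0.671043
P(Vaporizer chain inoperative) [AND] = 0.671043 × 0.31 = 0.208023
P(Anesthesia gas delivery interrupted) [OR] = 1 − (1−0.544721) × (1−0.208023) × (1−0.14) = 0.689909
Rounded to 4 decimal places: P(Anesthesia gas delivery interrupted) ≈ 0.6899.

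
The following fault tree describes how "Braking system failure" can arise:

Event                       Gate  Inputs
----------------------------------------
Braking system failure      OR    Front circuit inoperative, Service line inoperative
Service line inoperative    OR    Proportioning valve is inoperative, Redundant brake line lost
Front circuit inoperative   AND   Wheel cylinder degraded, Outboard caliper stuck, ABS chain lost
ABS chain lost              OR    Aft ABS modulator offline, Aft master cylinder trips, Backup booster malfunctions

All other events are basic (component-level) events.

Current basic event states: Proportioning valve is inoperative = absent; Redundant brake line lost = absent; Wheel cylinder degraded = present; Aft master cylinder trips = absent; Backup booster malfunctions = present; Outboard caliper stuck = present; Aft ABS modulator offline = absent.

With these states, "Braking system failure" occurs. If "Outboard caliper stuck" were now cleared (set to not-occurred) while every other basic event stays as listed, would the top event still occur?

Counterfactual: set "Outboard caliper stuck" to not occurred.
ABS chain lost [OR]: Aft ABS modulator offline=not, Aft master cylinder trips=not, Backup booster malfunctions=occurs → at least one input occurs → occurs.
Front circuit inoperative [AND]: Wheel cylinder degraded=occurs, Outboard caliper stuck=not, ABS chain lost=occurs → not all inputs occur → does not occur.
Service line inoperative [OR]: Proportioning valve is inoperative=not, Redundant brake line lost=not → no input occurs → does not occur.
Braking system failure [OR]: Front circuit inoperative=not, Service line inoperative=not → no input occurs → does not occur.

No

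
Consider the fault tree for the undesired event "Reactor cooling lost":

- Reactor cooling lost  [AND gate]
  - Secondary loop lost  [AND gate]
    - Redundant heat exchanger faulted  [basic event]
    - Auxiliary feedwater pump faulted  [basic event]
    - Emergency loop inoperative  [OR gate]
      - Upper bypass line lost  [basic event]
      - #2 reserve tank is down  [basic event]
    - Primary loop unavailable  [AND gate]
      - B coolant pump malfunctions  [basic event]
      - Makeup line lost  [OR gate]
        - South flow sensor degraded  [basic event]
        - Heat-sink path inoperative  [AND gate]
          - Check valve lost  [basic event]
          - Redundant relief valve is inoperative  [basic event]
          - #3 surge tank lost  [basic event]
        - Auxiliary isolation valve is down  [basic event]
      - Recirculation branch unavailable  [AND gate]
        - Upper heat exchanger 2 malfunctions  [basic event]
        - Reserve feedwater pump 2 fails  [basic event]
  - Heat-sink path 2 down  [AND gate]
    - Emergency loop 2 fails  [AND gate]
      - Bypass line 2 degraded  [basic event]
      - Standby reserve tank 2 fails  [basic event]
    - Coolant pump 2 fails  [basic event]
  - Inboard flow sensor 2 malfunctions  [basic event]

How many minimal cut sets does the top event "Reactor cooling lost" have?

Emergency loop inoperative [OR]: union of children's cut sets → 2 cut set(s).
Heat-sink path inoperative [AND]: one cut set from each child combined → 1 × 1 × 1 = 1 cut set(s).
Makeup line lost [OR]: union of children's cut sets → 3 cut set(s).
Recirculation branch unavailable [AND]: one cut set from each child combined → 1 × 1 = 1 cut set(s).
Primary loop unavailable [AND]: one cut set from each child combined → 1 × 3 × 1 = 3 cut set(s).
Secondary loop lost [AND]: one cut set from each child combined → 1 × 1 × 2 × 3 = 6 cut set(s).
Emergency loop 2 fails [AND]: one cut set from each child combined → 1 × 1 = 1 cut set(s).
Heat-sink path 2 down [AND]: one cut set from each child combined → 1 × 1 = 1 cut set(s).
Reactor cooling lost [AND]: one cut set from each child combined → 6 × 1 × 1 = 6 cut set(s).
Minimal cut sets: {Auxiliary feedwater pump faulted, B coolant pump malfunctions, Bypass line 2 degraded, Coolant pump 2 fails, Inboard flow sensor 2 malfunctions, Redundant heat exchanger faulted, Reserve feedwater pump 2 fails, South flow sensor degraded, Standby reserve tank 2 fails, Upper bypass line lost, Upper heat exchanger 2 malfunctions}; {#3 surge tank lost, Auxiliary feedwater pump faulted, B coolant pump malfunctions, Bypass line 2 degraded, Check valve lost, Coolant pump 2 fails, Inboard flow sensor 2 malfunctions, Redundant heat exchanger faulted, Redundant relief valve is inoperative, Reserve feedwater pump 2 fails, Standby reserve tank 2 fails, Upper bypass line lost, Upper heat exchanger 2 malfunctions}; {Auxiliary feedwater pump faulted, Auxiliary isolation valve is down, B coolant pump malfunctions, Bypass line 2 degraded, Coolant pump 2 fails, Inboard flow sensor 2 malfunctions, Redundant heat exchanger faulted, Reserve feedwater pump 2 fails, Standby reserve tank 2 fails, Upper bypass line lost, Upper heat exchanger 2 malfunctions}; {#2 reserve tank is down, Auxiliary feedwater pump faulted, B coolant pump malfunctions, Bypass line 2 degraded, Coolant pump 2 fails, Inboard flow sensor 2 malfunctions, Redundant heat exchanger faulted, Reserve feedwater pump 2 fails, South flow sensor degraded, Standby reserve tank 2 fails, Upper heat exchanger 2 malfunctions}; {#2 reserve tank is down, #3 surge tank lost, Auxiliary feedwater pump faulted, B coolant pump malfunctions, Bypass line 2 degraded, Check valve lost, Coolant pump 2 fails, Inboard flow sensor 2 malfunctions, Redundant heat exchanger faulted, Redundant relief valve is inoperative, Reserve feedwater pump 2 fails, Standby reserve tank 2 fails, Upper heat exchanger 2 malfunctions}; {#2 reserve tank is down, Auxiliary feedwater pump faulted, Auxiliary isolation valve is down, B coolant pump malfunctions, Bypass line 2 degraded, Coolant pump 2 fails, Inboard flow sensor 2 malfunctions, Redundant heat exchanger faulted, Reserve feedwater pump 2 fails, Standby reserve tank 2 fails, Upper heat exchanger 2 malfunctions}.

6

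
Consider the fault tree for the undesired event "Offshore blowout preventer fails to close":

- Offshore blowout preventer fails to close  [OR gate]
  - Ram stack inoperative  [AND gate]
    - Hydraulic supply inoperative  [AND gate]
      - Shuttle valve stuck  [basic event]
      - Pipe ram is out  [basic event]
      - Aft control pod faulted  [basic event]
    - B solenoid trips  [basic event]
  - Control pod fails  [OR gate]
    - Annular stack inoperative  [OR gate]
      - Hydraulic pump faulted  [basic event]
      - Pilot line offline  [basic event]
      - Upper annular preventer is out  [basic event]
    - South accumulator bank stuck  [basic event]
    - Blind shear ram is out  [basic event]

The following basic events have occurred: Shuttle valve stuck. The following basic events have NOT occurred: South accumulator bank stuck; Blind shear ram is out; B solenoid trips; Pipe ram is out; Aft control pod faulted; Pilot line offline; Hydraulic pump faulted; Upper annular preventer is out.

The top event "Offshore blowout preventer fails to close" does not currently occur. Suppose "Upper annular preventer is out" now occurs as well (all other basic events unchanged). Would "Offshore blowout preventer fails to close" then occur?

Yes

Counterfactual: set "Upper annular preventer is out" to occurred.
Hydraulic supply inoperative [AND]: Shuttle valve stuck=occurs, Pipe ram is out=not, Aft control pod faulted=not → not all inputs occur → does not occur.
Ram stack inoperative [AND]: Hydraulic supply inoperative=not, B solenoid trips=not → not all inputs occur → does not occur.
Annular stack inoperative [OR]: Hydraulic pump faulted=not, Pilot line offline=not, Upper annular preventer is out=occurs → at least one input occurs → occurs.
Control pod fails [OR]: Annular stack inoperative=occurs, South accumulator bank stuck=not, Blind shear ram is out=not → at least one input occurs → occurs.
Offshore blowout preventer fails to close [OR]: Ram stack inoperative=not, Control pod fails=occurs → at least one input occurs → occurs.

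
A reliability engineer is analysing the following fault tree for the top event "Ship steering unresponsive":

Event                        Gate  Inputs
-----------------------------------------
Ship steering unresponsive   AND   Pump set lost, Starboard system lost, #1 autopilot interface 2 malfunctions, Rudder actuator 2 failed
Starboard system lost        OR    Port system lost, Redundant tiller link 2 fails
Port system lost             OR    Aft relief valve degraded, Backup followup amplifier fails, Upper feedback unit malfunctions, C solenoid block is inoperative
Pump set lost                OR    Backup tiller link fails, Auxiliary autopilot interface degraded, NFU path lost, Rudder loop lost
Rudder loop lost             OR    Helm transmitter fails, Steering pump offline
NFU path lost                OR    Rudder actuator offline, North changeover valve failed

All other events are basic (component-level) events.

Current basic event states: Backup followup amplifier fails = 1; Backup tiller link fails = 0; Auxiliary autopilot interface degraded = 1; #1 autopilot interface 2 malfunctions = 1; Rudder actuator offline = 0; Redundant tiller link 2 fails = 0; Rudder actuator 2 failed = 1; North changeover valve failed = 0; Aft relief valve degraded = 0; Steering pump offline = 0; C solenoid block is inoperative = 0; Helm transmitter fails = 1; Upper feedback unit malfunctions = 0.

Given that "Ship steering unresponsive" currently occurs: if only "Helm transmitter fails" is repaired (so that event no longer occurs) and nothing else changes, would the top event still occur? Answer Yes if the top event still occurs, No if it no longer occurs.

Counterfactual: set "Helm transmitter fails" to not occurred.
NFU path lost [OR]: Rudder actuator offline=not, North changeover valve failed=not → no input occurs → does not occur.
Rudder loop lost [OR]: Helm transmitter fails=not, Steering pump offline=not → no input occurs → does not occur.
Pump set lost [OR]: Backup tiller link fails=not, Auxiliary autopilot interface degraded=occurs, NFU path lost=not, Rudder loop lost=not → at least one input occurs → occurs.
Port system lost [OR]: Aft relief valve degraded=not, Backup followup amplifier fails=occurs, Upper feedback unit malfunctions=not, C solenoid block is inoperative=not → at least one input occurs → occurs.
Starboard system lost [OR]: Port system lost=occurs, Redundant tiller link 2 fails=not → at least one input occurs → occurs.
Ship steering unresponsive [AND]: Pump set lost=occurs, Starboard system lost=occurs, #1 autopilot interface 2 malfunctions=occurs, Rudder actuator 2 failed=occurs → all inputs occur → occurs.

Yes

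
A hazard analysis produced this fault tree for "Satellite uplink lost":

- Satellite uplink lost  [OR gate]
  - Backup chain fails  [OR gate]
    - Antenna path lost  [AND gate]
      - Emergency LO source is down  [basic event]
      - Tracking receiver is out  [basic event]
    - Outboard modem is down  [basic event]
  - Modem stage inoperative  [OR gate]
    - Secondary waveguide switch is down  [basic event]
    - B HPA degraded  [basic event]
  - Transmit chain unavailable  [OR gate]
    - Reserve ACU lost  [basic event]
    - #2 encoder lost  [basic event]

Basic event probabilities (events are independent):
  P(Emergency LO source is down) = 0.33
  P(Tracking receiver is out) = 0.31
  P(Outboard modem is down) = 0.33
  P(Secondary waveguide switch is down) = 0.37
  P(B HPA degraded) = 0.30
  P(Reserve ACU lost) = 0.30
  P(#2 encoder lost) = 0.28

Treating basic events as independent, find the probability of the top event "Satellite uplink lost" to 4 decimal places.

P(Antenna path lost) [AND] = 0.33 × 0.31 = 0.102300
P(Backup chain fails) [OR] = 1 − (1−0.102300) × (1−0.33) = 0.398541
P(Modem stage inoperative) [OR] = 1 − (1−0.37) × (1−0.30) = 0.559000
P(Transmit chain unavailable) [OR] = 1 − (1−0.30) × (1−0.28) = 0.496000
P(Satellite uplink lost) [OR] = 1 − (1−0.398541) × (1−0.559000) × (1−0.496000) = 0.866317
Rounded to 4 decimal places: P(Satellite uplink lost) ≈ 0.8663.

0.8663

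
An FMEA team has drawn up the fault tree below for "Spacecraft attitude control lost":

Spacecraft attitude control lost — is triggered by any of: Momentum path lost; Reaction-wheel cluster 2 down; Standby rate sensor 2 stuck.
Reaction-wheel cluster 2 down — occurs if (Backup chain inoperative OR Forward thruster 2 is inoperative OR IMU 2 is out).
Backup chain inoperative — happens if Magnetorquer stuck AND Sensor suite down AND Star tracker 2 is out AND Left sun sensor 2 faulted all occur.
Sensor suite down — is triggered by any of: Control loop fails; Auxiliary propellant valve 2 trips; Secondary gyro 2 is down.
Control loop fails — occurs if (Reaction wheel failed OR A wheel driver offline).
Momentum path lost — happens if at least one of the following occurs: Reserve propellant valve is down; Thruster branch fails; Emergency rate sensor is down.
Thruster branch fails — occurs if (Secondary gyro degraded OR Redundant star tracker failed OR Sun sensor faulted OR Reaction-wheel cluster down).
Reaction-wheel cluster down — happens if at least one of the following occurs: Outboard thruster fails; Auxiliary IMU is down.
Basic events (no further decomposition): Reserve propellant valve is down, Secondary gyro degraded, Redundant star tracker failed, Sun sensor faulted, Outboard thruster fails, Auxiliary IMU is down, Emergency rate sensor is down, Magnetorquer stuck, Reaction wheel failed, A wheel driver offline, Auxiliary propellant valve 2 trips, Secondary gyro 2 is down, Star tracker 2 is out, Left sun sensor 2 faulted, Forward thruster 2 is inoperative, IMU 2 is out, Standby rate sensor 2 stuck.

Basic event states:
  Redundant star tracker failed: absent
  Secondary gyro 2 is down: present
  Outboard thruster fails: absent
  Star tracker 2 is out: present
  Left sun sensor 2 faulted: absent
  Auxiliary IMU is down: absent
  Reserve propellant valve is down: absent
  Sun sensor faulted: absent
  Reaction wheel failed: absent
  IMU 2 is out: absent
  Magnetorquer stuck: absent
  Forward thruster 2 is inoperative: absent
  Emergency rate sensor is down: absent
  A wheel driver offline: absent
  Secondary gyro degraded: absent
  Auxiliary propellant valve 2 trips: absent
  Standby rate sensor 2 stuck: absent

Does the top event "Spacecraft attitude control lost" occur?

Reaction-wheel cluster down [OR]: Outboard thruster fails=not, Auxiliary IMU is down=not → no input occurs → does not occur.
Thruster branch fails [OR]: Secondary gyro degraded=not, Redundant star tracker failed=not, Sun sensor faulted=not, Reaction-wheel cluster down=not → no input occurs → does not occur.
Momentum path lost [OR]: Reserve propellant valve is down=not, Thruster branch fails=not, Emergency rate sensor is down=not → no input occurs → does not occur.
Control loop fails [OR]: Reaction wheel failed=not, A wheel driver offline=not → no input occurs → does not occur.
Sensor suite down [OR]: Control loop fails=not, Auxiliary propellant valve 2 trips=not, Secondary gyro 2 is down=occurs → at least one input occurs → occurs.
Backup chain inoperative [AND]: Magnetorquer stuck=not, Sensor suite down=occurs, Star tracker 2 is out=occurs, Left sun sensor 2 faulted=not → not all inputs occur → does not occur.
Reaction-wheel cluster 2 down [OR]: Backup chain inoperative=not, Forward thruster 2 is inoperative=not, IMU 2 is out=not → no input occurs → does not occur.
Spacecraft attitude control lost [OR]: Momentum path lost=not, Reaction-wheel cluster 2 down=not, Standby rate sensor 2 stuck=not → no input occurs → does not occur.

No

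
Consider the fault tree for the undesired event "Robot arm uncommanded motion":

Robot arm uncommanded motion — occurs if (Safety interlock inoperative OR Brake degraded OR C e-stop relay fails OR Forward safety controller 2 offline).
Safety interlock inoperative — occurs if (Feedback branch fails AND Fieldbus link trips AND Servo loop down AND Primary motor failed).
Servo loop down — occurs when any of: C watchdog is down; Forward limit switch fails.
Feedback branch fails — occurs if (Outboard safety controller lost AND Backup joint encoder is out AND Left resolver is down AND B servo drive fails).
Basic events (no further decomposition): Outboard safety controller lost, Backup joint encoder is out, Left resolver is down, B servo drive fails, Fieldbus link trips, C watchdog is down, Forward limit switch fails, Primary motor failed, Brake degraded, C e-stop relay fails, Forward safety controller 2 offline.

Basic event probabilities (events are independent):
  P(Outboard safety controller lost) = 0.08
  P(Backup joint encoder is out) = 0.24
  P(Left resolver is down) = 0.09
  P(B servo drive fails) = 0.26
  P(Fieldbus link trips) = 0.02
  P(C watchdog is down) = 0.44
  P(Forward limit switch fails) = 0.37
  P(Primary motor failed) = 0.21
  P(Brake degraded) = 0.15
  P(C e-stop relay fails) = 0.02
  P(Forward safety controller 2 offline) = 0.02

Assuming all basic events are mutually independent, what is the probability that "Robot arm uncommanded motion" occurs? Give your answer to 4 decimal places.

0.1837

P(Feedback branch fails) [AND] = 0.08 × 0.24 × 0.09 × 0.26 = 0.000449
P(Servo loop down) [OR] = 1 − (1−0.44) × (1−0.37) = 0.647200
P(Safety interlock inoperative) [AND] = 0.000449 × 0.02 × 0.647200 × 0.21 = 0.000001
P(Robot arm uncommanded motion) [OR] = 1 − (1−0.000001) × (1−0.15) × (1−0.02) × (1−0.02) = 0.183661
Rounded to 4 decimal places: P(Robot arm uncommanded motion) ≈ 0.1837.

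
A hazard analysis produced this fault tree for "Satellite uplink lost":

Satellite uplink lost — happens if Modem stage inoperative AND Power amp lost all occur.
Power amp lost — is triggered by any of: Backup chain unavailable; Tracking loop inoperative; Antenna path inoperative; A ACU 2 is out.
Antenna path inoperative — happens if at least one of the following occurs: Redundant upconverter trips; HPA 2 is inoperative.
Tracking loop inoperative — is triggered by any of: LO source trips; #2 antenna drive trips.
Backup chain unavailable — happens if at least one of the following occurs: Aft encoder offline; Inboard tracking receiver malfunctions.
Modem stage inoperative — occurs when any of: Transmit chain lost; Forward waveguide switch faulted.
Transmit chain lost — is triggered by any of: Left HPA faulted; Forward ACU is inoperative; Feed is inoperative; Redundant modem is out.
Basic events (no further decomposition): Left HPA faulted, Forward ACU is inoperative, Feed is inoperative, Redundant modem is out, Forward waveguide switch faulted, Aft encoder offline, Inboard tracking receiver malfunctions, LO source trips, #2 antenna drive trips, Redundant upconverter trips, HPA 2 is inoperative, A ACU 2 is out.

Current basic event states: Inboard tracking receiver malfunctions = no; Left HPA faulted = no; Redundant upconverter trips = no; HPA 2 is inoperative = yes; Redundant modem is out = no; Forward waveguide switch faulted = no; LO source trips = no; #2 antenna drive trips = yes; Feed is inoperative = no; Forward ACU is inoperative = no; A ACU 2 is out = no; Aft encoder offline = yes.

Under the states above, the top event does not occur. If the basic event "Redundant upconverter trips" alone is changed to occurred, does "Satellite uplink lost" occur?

No

Counterfactual: set "Redundant upconverter trips" to occurred.
Transmit chain lost [OR]: Left HPA faulted=not, Forward ACU is inoperative=not, Feed is inoperative=not, Redundant modem is out=not → no input occurs → does not occur.
Modem stage inoperative [OR]: Transmit chain lost=not, Forward waveguide switch faulted=not → no input occurs → does not occur.
Backup chain unavailable [OR]: Aft encoder offline=occurs, Inboard tracking receiver malfunctions=not → at least one input occurs → occurs.
Tracking loop inoperative [OR]: LO source trips=not, #2 antenna drive trips=occurs → at least one input occurs → occurs.
Antenna path inoperative [OR]: Redundant upconverter trips=occurs, HPA 2 is inoperative=occurs → at least one input occurs → occurs.
Power amp lost [OR]: Backup chain unavailable=occurs, Tracking loop inoperative=occurs, Antenna path inoperative=occurs, A ACU 2 is out=not → at least one input occurs → occurs.
Satellite uplink lost [AND]: Modem stage inoperative=not, Power amp lost=occurs → not all inputs occur → does not occur.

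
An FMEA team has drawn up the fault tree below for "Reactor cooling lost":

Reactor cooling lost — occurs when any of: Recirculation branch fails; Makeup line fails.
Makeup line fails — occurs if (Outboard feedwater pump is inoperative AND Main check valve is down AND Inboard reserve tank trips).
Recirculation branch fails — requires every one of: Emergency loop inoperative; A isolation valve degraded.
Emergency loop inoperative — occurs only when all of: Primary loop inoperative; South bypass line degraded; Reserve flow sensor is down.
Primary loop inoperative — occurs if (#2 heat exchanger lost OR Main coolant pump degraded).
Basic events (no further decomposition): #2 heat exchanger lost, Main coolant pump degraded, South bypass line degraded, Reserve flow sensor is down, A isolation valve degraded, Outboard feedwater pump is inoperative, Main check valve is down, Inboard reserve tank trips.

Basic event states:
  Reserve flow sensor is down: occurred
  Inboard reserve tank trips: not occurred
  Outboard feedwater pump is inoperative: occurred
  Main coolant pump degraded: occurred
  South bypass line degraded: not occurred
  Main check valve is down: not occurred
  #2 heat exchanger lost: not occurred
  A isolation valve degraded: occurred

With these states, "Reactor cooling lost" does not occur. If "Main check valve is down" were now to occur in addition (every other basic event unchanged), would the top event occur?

No

Counterfactual: set "Main check valve is down" to occurred.
Primary loop inoperative [OR]: #2 heat exchanger lost=not, Main coolant pump degraded=occurs → at least one input occurs → occurs.
Emergency loop inoperative [AND]: Primary loop inoperative=occurs, South bypass line degraded=not, Reserve flow sensor is down=occurs → not all inputs occur → does not occur.
Recirculation branch fails [AND]: Emergency loop inoperative=not, A isolation valve degraded=occurs → not all inputs occur → does not occur.
Makeup line fails [AND]: Outboard feedwater pump is inoperative=occurs, Main check valve is down=occurs, Inboard reserve tank trips=not → not all inputs occur → does not occur.
Reactor cooling lost [OR]: Recirculation branch fails=not, Makeup line fails=not → no input occurs → does not occur.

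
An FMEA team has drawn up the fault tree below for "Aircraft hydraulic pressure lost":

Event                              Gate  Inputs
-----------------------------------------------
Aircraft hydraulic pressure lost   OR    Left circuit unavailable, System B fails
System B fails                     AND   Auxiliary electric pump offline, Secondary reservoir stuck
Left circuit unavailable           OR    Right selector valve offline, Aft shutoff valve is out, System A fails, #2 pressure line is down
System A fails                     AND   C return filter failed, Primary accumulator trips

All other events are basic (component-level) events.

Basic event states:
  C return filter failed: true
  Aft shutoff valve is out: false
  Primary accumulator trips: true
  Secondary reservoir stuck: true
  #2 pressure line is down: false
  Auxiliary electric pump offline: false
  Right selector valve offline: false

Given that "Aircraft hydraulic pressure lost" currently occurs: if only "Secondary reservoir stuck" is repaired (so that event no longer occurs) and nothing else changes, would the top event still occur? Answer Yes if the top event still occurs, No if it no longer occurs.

Counterfactual: set "Secondary reservoir stuck" to not occurred.
System A fails [AND]: C return filter failed=occurs, Primary accumulator trips=occurs → all inputs occur → occurs.
Left circuit unavailable [OR]: Right selector valve offline=not, Aft shutoff valve is out=not, System A fails=occurs, #2 pressure line is down=not → at least one input occurs → occurs.
System B fails [AND]: Auxiliary electric pump offline=not, Secondary reservoir stuck=not → not all inputs occur → does not occur.
Aircraft hydraulic pressure lost [OR]: Left circuit unavailable=occurs, System B fails=not → at least one input occurs → occurs.

Yes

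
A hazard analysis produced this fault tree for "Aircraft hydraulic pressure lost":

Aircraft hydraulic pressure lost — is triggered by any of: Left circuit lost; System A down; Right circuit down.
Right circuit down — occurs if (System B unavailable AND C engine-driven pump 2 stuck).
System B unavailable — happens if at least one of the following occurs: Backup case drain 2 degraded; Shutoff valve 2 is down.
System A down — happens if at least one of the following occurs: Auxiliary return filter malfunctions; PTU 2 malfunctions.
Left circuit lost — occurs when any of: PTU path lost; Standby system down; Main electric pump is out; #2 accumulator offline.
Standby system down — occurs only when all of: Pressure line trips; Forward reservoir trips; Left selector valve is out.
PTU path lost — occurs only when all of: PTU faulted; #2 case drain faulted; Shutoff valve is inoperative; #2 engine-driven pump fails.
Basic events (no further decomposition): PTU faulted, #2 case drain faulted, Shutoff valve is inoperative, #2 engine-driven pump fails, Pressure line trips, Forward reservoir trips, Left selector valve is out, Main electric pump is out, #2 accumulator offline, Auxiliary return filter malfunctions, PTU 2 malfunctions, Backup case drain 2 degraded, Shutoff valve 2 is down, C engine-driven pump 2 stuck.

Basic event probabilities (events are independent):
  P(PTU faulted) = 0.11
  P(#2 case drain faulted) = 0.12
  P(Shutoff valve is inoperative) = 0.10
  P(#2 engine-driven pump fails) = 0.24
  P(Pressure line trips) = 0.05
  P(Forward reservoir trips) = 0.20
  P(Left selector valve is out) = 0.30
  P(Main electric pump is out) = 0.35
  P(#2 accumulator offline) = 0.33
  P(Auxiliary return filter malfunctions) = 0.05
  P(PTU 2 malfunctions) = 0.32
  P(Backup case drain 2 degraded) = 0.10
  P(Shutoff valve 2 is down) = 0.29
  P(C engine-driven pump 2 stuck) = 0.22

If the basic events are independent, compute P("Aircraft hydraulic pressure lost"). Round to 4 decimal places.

P(PTU path lost) [AND] = 0.11 × 0.12 × 0.10 × 0.24 = 0.000317
P(Standby system down) [AND] = 0.05 × 0.20 × 0.30 = 0.003000
P(Left circuit lost) [OR] = 1 − (1−0.000317) × (1−0.003000) × (1−0.35) × (1−0.33) = 0.565944
P(System A down) [OR] = 1 − (1−0.05) × (1−0.32) = 0.354000
P(System B unavailable) [OR] = 1 − (1−0.10) × (1−0.29) = 0.361000
P(Right circuit down) [AND] = 0.361000 × 0.22 = 0.079420
P(Aircraft hydraulic pressure lost) [OR] = 1 − (1−0.565944) × (1−0.354000) × (1−0.079420) = 0.741869
Rounded to 4 decimal places: P(Aircraft hydraulic pressure lost) ≈ 0.7419.

0.7419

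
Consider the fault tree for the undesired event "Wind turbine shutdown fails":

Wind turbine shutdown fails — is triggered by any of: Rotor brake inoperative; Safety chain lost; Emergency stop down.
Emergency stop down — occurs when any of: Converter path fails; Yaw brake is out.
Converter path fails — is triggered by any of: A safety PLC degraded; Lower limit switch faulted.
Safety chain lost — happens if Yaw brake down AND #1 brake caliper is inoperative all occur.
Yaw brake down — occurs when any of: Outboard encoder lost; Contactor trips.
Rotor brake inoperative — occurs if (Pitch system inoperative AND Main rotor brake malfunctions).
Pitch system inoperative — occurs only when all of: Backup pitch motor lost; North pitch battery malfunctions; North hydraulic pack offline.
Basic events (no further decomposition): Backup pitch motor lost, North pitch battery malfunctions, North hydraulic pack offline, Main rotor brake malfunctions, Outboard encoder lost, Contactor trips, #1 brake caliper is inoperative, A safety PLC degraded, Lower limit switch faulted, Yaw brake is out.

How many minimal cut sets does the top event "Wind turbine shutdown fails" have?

Pitch system inoperative [AND]: one cut set from each child combined → 1 × 1 × 1 = 1 cut set(s).
Rotor brake inoperative [AND]: one cut set from each child combined → 1 × 1 = 1 cut set(s).
Yaw brake down [OR]: union of children's cut sets → 2 cut set(s).
Safety chain lost [AND]: one cut set from each child combined → 2 × 1 = 2 cut set(s).
Converter path fails [OR]: union of children's cut sets → 2 cut set(s).
Emergency stop down [OR]: union of children's cut sets → 3 cut set(s).
Wind turbine shutdown fails [OR]: union of children's cut sets → 6 cut set(s).
Minimal cut sets: {Backup pitch motor lost, Main rotor brake malfunctions, North hydraulic pack offline, North pitch battery malfunctions}; {#1 brake caliper is inoperative, Outboard encoder lost}; {#1 brake caliper is inoperative, Contactor trips}; {A safety PLC degraded}; {Lower limit switch faulted}; {Yaw brake is out}.

6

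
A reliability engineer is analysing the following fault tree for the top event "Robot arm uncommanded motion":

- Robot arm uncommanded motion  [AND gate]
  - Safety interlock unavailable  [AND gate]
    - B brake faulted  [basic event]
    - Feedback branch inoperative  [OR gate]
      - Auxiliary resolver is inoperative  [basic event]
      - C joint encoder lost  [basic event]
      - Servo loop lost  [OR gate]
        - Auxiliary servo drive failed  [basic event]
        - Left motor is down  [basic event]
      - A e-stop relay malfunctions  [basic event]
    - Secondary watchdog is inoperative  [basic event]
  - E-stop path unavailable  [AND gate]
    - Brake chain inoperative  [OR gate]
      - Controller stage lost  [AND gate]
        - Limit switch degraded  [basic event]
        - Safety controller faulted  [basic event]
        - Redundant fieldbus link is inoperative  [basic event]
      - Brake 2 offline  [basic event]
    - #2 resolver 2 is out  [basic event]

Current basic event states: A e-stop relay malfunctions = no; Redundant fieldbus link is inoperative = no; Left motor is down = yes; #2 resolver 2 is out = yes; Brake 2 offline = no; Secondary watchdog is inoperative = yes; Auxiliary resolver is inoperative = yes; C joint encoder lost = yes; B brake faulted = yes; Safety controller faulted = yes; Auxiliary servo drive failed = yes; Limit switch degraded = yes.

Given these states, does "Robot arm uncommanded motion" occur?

No

Servo loop lost [OR]: Auxiliary servo drive failed=occurs, Left motor is down=occurs → at least one input occurs → occurs.
Feedback branch inoperative [OR]: Auxiliary resolver is inoperative=occurs, C joint encoder lost=occurs, Servo loop lost=occurs, A e-stop relay malfunctions=not → at least one input occurs → occurs.
Safety interlock unavailable [AND]: B brake faulted=occurs, Feedback branch inoperative=occurs, Secondary watchdog is inoperative=occurs → all inputs occur → occurs.
Controller stage lost [AND]: Limit switch degraded=occurs, Safety controller faulted=occurs, Redundant fieldbus link is inoperative=not → not all inputs occur → does not occur.
Brake chain inoperative [OR]: Controller stage lost=not, Brake 2 offline=not → no input occurs → does not occur.
E-stop path unavailable [AND]: Brake chain inoperative=not, #2 resolver 2 is out=occurs → not all inputs occur → does not occur.
Robot arm uncommanded motion [AND]: Safety interlock unavailable=occurs, E-stop path unavailable=not → not all inputs occur → does not occur.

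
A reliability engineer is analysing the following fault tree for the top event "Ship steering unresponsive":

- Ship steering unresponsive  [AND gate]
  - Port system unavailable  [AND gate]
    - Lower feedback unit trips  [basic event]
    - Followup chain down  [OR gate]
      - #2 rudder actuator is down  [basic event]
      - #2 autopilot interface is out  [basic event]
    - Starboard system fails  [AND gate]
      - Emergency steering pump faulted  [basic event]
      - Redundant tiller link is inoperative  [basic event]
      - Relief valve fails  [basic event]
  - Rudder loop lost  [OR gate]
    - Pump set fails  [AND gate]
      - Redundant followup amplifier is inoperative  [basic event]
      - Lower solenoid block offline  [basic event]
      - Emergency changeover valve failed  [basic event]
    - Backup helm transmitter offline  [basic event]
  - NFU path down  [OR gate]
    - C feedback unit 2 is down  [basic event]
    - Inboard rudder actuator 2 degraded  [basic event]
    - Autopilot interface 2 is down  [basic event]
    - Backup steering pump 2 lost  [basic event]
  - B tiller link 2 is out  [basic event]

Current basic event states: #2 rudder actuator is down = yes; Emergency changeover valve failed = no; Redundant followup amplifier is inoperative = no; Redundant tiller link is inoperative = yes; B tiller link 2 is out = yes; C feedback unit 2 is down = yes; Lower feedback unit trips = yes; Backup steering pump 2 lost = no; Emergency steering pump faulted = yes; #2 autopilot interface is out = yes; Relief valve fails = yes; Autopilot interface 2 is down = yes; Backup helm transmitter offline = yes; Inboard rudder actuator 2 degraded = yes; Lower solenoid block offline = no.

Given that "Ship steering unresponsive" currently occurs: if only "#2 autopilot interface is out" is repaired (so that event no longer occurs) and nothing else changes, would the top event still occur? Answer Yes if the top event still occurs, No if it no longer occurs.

Counterfactual: set "#2 autopilot interface is out" to not occurred.
Followup chain down [OR]: #2 rudder actuator is down=occurs, #2 autopilot interface is out=not → at least one input occurs → occurs.
Starboard system fails [AND]: Emergency steering pump faulted=occurs, Redundant tiller link is inoperative=occurs, Relief valve fails=occurs → all inputs occur → occurs.
Port system unavailable [AND]: Lower feedback unit trips=occurs, Followup chain down=occurs, Starboard system fails=occurs → all inputs occur → occurs.
Pump set fails [AND]: Redundant followup amplifier is inoperative=not, Lower solenoid block offline=not, Emergency changeover valve failed=not → not all inputs occur → does not occur.
Rudder loop lost [OR]: Pump set fails=not, Backup helm transmitter offline=occurs → at least one input occurs → occurs.
NFU path down [OR]: C feedback unit 2 is down=occurs, Inboard rudder actuator 2 degraded=occurs, Autopilot interface 2 is down=occurs, Backup steering pump 2 lost=not → at least one input occurs → occurs.
Ship steering unresponsive [AND]: Port system unavailable=occurs, Rudder loop lost=occurs, NFU path down=occurs, B tiller link 2 is out=occurs → all inputs occur → occurs.

Yes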